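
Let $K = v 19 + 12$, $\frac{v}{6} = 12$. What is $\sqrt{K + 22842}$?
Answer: $\sqrt{24222} \approx 155.63$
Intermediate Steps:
$v = 72$ ($v = 6 \cdot 12 = 72$)
$K = 1380$ ($K = 72 \cdot 19 + 12 = 1368 + 12 = 1380$)
$\sqrt{K + 22842} = \sqrt{1380 + 22842} = \sqrt{24222}$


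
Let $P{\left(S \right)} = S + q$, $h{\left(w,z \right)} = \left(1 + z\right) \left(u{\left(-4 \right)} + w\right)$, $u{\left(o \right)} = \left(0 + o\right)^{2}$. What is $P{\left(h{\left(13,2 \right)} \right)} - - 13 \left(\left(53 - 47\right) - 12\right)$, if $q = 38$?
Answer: $47$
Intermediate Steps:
$u{\left(o \right)} = o^{2}$
$h{\left(w,z \right)} = \left(1 + z\right) \left(16 + w\right)$ ($h{\left(w,z \right)} = \left(1 + z\right) \left(\left(-4\right)^{2} + w\right) = \left(1 + z\right) \left(16 + w\right)$)
$P{\left(S \right)} = 38 + S$ ($P{\left(S \right)} = S + 38 = 38 + S$)
$P{\left(h{\left(13,2 \right)} \right)} - - 13 \left(\left(53 - 47\right) - 12\right) = \left(38 + \left(16 + 13 + 16 \cdot 2 + 13 \cdot 2\right)\right) - - 13 \left(\left(53 - 47\right) - 12\right) = \left(38 + \left(16 + 13 + 32 + 26\right)\right) - - 13 \left(6 - 12\right) = \left(38 + 87\right) - \left(-13\right) \left(-6\right) = 125 - 78 = 47$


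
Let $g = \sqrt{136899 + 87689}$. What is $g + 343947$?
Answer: $343947 + 2 \sqrt{56147} \approx 3.4442 \cdot 10^{5}$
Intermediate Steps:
$g = 2 \sqrt{56147}$ ($g = \sqrt{224588} = 2 \sqrt{56147} \approx 473.91$)
$g + 343947 = 2 \sqrt{56147} + 343947 = 343947 + 2 \sqrt{56147}$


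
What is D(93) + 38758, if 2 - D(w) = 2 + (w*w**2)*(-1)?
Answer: 843115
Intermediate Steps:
D(w) = w**3 (D(w) = 2 - (2 + (w*w**2)*(-1)) = 2 - (2 + w**3*(-1)) = 2 - (2 - w**3) = 2 + (-2 + w**3) = w**3)
D(93) + 38758 = 93**3 + 38758 = 804357 + 38758 = 843115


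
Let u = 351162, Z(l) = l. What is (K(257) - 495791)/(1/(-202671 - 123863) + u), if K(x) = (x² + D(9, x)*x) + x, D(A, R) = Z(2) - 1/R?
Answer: -140073943048/114666332507 ≈ -1.2216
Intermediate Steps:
D(A, R) = 2 - 1/R
K(x) = x + x² + x*(2 - 1/x) (K(x) = (x² + (2 - 1/x)*x) + x = (x² + x*(2 - 1/x)) + x = x + x² + x*(2 - 1/x))
(K(257) - 495791)/(1/(-202671 - 123863) + u) = ((-1 + 257² + 3*257) - 495791)/(1/(-202671 - 123863) + 351162) = ((-1 + 66049 + 771) - 495791)/(1/(-326534) + 351162) = (66819 - 495791)/(-1/326534 + 351162) = -428972/114666332507/326534 = -428972*326534/114666332507 = -140073943048/114666332507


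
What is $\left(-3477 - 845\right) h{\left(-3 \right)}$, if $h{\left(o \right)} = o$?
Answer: $12966$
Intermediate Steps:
$\left(-3477 - 845\right) h{\left(-3 \right)} = \left(-3477 - 845\right) \left(-3\right) = \left(-4322\right) \left(-3\right) = 12966$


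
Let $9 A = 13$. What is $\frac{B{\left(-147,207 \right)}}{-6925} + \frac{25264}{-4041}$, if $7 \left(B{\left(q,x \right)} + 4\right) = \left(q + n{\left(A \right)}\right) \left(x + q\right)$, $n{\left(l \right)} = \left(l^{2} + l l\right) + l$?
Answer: $- \frac{510119828}{83951775} \approx -6.0763$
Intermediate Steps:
$A = \frac{13}{9}$ ($A = \frac{1}{9} \cdot 13 = \frac{13}{9} \approx 1.4444$)
$n{\left(l \right)} = l + 2 l^{2}$ ($n{\left(l \right)} = \left(l^{2} + l^{2}\right) + l = 2 l^{2} + l = l + 2 l^{2}$)
$B{\left(q,x \right)} = -4 + \frac{\left(\frac{455}{81} + q\right) \left(q + x\right)}{7}$ ($B{\left(q,x \right)} = -4 + \frac{\left(q + \frac{13 \left(1 + 2 \cdot \frac{13}{9}\right)}{9}\right) \left(x + q\right)}{7} = -4 + \frac{\left(q + \frac{13 \left(1 + \frac{26}{9}\right)}{9}\right) \left(q + x\right)}{7} = -4 + \frac{\left(q + \frac{13}{9} \cdot \frac{35}{9}\right) \left(q + x\right)}{7} = -4 + \frac{\left(q + \frac{455}{81}\right) \left(q + x\right)}{7} = -4 + \frac{\left(\frac{455}{81} + q\right) \left(q + x\right)}{7}$)
$\frac{B{\left(-147,207 \right)}}{-6925} + \frac{25264}{-4041} = \frac{-4 + \frac{\left(-147\right)^{2}}{7} + \frac{65}{81} \left(-147\right) + \frac{65}{81} \cdot 207 + \frac{1}{7} \left(-147\right) 207}{-6925} + \frac{25264}{-4041} = \left(-4 + \frac{1}{7} \cdot 21609 - \frac{3185}{27} + \frac{1495}{9} - 4347\right) \left(- \frac{1}{6925}\right) + 25264 \left(- \frac{1}{4041}\right) = \left(-4 + 3087 - \frac{3185}{27} + \frac{1495}{9} - 4347\right) \left(- \frac{1}{6925}\right) - \frac{25264}{4041} = \left(- \frac{32828}{27}\right) \left(- \frac{1}{6925}\right) - \frac{25264}{4041} = \frac{32828}{186975} - \frac{25264}{4041} = - \frac{510119828}{83951775}$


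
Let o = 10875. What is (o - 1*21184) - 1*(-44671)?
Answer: 34362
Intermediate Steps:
(o - 1*21184) - 1*(-44671) = (10875 - 1*21184) - 1*(-44671) = (10875 - 21184) + 44671 = -10309 + 44671 = 34362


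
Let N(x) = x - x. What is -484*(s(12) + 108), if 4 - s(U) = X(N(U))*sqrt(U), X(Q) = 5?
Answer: -54208 + 4840*sqrt(3) ≈ -45825.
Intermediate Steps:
N(x) = 0
s(U) = 4 - 5*sqrt(U)
-484*(s(12) + 108) = -484*((4 - 10*sqrt(3)) + 108) = -484*(112 - 10*sqrt(3)) = -54208 + 4840*sqrt(3)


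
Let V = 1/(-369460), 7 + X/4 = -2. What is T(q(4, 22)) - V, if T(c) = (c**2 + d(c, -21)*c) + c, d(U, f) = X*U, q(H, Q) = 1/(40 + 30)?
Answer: 132/18473 ≈ 0.0071456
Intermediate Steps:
X = -36 (X = -28 + 4*(-2) = -28 - 8 = -36)
q(H, Q) = 1/70
d(U, f) = -36*U
T(c) = c - 35*c**2 (T(c) = (c**2 + (-36*c)*c) + c = (c**2 - 36*c**2) + c = -35*c**2 + c = c - 35*c**2)
V = -1/369460 ≈ -2.7067e-6
T(q(4, 22)) - V = (1 - 35*1/70)/70 - 1*(-1/369460) = (1 - 1/2)/70 + 1/369460 = (1/70)*(1/2) + 1/369460 = 1/140 + 1/369460 = 132/18473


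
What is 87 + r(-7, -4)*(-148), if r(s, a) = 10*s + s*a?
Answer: 6303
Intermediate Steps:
r(s, a) = 10*s + a*s
87 + r(-7, -4)*(-148) = 87 - 7*(10 - 4)*(-148) = 87 - 7*6*(-148) = 87 - 42*(-148) = 87 + 6216 = 6303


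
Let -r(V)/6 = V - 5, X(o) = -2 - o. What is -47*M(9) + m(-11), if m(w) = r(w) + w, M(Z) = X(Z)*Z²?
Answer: 41962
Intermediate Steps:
r(V) = 30 - 6*V (r(V) = -6*(V - 5) = -6*(-5 + V) = 30 - 6*V)
M(Z) = Z²*(-2 - Z) (M(Z) = (-2 - Z)*Z² = Z²*(-2 - Z))
m(w) = 30 - 5*w (m(w) = (30 - 6*w) + w = 30 - 5*w)
-47*M(9) + m(-11) = -47*9²*(-2 - 1*9) + (30 - 5*(-11)) = -3807*(-2 - 9) + (30 + 55) = -3807*(-11) + 85 = -47*(-891) + 85 = 41877 + 85 = 41962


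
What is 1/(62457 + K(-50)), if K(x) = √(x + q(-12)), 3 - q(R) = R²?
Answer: 327/20423440 - I*√191/3900877040 ≈ 1.6011e-5 - 3.5429e-9*I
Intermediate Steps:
q(R) = 3 - R²
K(x) = √(-141 + x) (K(x) = √(x + (3 - 1*(-12)²)) = √(x + (3 - 1*144)) = √(x + (3 - 144)) = √(x - 141) = √(-141 + x))
1/(62457 + K(-50)) = 1/(62457 + √(-141 - 50)) = 1/(62457 + √(-191)) = 1/(62457 + I*√191)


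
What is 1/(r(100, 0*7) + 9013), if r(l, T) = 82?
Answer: 1/9095 ≈ 0.00010995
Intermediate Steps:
1/(r(100, 0*7) + 9013) = 1/(82 + 9013) = 1/9095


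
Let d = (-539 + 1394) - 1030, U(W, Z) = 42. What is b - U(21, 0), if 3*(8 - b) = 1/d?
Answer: -17849/525 ≈ -33.998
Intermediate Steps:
d = -175 (d = 855 - 1030 = -175)
b = 4201/525 (b = 8 - 1/3/(-175) = 8 - 1/3*(-1/175) = 8 + 1/525 = 4201/525 ≈ 8.0019)
b - U(21, 0) = 4201/525 - 1*42 = 4201/525 - 42 = -17849/525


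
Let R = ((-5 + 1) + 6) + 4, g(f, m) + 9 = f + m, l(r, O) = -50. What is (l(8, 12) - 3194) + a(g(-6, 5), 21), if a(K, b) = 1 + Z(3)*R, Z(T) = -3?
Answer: -3261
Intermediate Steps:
g(f, m) = -9 + f + m (g(f, m) = -9 + (f + m) = -9 + f + m)
R = 6 (R = (-4 + 6) + 4 = 2 + 4 = 6)
a(K, b) = -17 (a(K, b) = 1 - 3*6 = 1 - 18 = -17)
(l(8, 12) - 3194) + a(g(-6, 5), 21) = (-50 - 3194) - 17 = -3244 - 17 = -3261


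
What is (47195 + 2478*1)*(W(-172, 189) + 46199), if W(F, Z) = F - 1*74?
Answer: 2282623369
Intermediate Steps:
W(F, Z) = -74 + F (W(F, Z) = F - 74 = -74 + F)
(47195 + 2478*1)*(W(-172, 189) + 46199) = (47195 + 2478*1)*((-74 - 172) + 46199) = (47195 + 2478)*(-246 + 46199) = 49673*45953 = 2282623369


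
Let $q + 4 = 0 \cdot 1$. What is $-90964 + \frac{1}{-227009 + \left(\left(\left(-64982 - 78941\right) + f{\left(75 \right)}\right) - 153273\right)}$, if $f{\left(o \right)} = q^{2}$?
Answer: $- \frac{47682328197}{524189} \approx -90964.0$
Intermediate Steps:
$q = -4$ ($q = -4 + 0 \cdot 1 = -4 + 0 = -4$)
$f{\left(o \right)} = 16$ ($f{\left(o \right)} = \left(-4\right)^{2} = 16$)
$-90964 + \frac{1}{-227009 + \left(\left(\left(-64982 - 78941\right) + f{\left(75 \right)}\right) - 153273\right)} = -90964 + \frac{1}{-227009 + \left(\left(\left(-64982 - 78941\right) + 16\right) - 153273\right)} = -90964 + \frac{1}{-227009 + \left(\left(-143923 + 16\right) - 153273\right)} = -90964 + \frac{1}{-227009 - 297180} = -90964 + \frac{1}{-524189} = -90964 - \frac{1}{524189} = - \frac{47682328197}{524189}$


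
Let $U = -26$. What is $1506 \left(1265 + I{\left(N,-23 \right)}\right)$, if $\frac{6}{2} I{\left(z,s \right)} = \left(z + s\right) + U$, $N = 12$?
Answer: $1886516$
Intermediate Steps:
$I{\left(z,s \right)} = - \frac{26}{3} + \frac{s}{3} + \frac{z}{3}$ ($I{\left(z,s \right)} = \frac{\left(z + s\right) - 26}{3} = \frac{\left(s + z\right) - 26}{3} = \frac{-26 + s + z}{3} = - \frac{26}{3} + \frac{s}{3} + \frac{z}{3}$)
$1506 \left(1265 + I{\left(N,-23 \right)}\right) = 1506 \left(1265 + \left(- \frac{26}{3} + \frac{1}{3} \left(-23\right) + \frac{1}{3} \cdot 12\right)\right) = 1506 \left(1265 - \frac{37}{3}\right) = 1506 \cdot \frac{3758}{3} = 1886516$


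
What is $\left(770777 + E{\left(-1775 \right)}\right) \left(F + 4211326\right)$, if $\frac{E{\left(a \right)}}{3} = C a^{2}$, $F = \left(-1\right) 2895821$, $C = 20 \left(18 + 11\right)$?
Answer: $7212727477684885$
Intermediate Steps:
$C = 580$ ($C = 20 \cdot 29 = 580$)
$F = -2895821$
$E{\left(a \right)} = 1740 a^{2}$ ($E{\left(a \right)} = 3 \cdot 580 a^{2} = 1740 a^{2}$)
$\left(770777 + E{\left(-1775 \right)}\right) \left(F + 4211326\right) = \left(770777 + 1740 \left(-1775\right)^{2}\right) \left(-2895821 + 4211326\right) = \left(770777 + 1740 \cdot 3150625\right) 1315505 = \left(770777 + 5482087500\right) 1315505 = 5482858277 \cdot 1315505 = 7212727477684885$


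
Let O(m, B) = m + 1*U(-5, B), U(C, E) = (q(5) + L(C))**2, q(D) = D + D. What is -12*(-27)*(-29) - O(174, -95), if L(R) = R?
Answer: -9595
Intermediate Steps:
q(D) = 2*D
U(C, E) = (10 + C)**2 (U(C, E) = (2*5 + C)**2 = (10 + C)**2)
O(m, B) = 25 + m (O(m, B) = m + 1*(10 - 5)**2 = m + 1*5**2 = m + 1*25 = m + 25 = 25 + m)
-12*(-27)*(-29) - O(174, -95) = -12*(-27)*(-29) - (25 + 174) = 324*(-29) - 1*199 = -9396 - 199 = -9595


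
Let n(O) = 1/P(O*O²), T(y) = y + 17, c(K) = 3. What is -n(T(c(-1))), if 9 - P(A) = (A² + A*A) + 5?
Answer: 1/127999996 ≈ 7.8125e-9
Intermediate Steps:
P(A) = 4 - 2*A² (P(A) = 9 - ((A² + A*A) + 5) = 9 - ((A² + A²) + 5) = 9 - (2*A² + 5) = 9 - (5 + 2*A²) = 9 + (-5 - 2*A²) = 4 - 2*A²)
T(y) = 17 + y
n(O) = 1/(4 - 2*O⁶)
-n(T(c(-1))) = -(-1)/(-4 + 2*(17 + 3)⁶) = -(-1)/(-4 + 2*20⁶) = -(-1)/(-4 + 2*64000000) = -(-1)/(-4 + 128000000) = -(-1)/127999996 = -1*(-1/127999996) = 1/127999996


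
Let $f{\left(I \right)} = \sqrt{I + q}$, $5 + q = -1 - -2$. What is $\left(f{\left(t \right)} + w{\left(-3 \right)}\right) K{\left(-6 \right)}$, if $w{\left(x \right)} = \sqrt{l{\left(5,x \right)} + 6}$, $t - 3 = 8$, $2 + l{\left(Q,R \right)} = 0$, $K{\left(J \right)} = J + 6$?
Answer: $0$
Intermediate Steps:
$K{\left(J \right)} = 6 + J$
$l{\left(Q,R \right)} = -2$ ($l{\left(Q,R \right)} = -2 + 0 = -2$)
$t = 11$ ($t = 3 + 8 = 11$)
$w{\left(x \right)} = 2$ ($w{\left(x \right)} = \sqrt{-2 + 6} = \sqrt{4} = 2$)
$q = -4$ ($q = -5 - -1 = -5 + \left(-1 + 2\right) = -5 + 1 = -4$)
$f{\left(I \right)} = \sqrt{-4 + I}$ ($f{\left(I \right)} = \sqrt{I - 4} = \sqrt{-4 + I}$)
$\left(f{\left(t \right)} + w{\left(-3 \right)}\right) K{\left(-6 \right)} = \left(\sqrt{-4 + 11} + 2\right) \left(6 - 6\right) = \left(\sqrt{7} + 2\right) 0 = \left(2 + \sqrt{7}\right) 0 = 0$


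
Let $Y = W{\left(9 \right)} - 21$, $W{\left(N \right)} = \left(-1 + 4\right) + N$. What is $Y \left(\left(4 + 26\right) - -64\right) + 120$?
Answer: $-726$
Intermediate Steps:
$W{\left(N \right)} = 3 + N$
$Y = -9$ ($Y = \left(3 + 9\right) - 21 = 12 - 21 = -9$)
$Y \left(\left(4 + 26\right) - -64\right) + 120 = - 9 \left(\left(4 + 26\right) - -64\right) + 120 = - 9 \left(30 + 64\right) + 120 = \left(-9\right) 94 + 120 = -846 + 120 = -726$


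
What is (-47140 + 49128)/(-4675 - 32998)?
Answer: -1988/37673 ≈ -0.052770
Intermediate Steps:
(-47140 + 49128)/(-4675 - 32998) = 1988/(-37673) = 1988*(-1/37673) = -1988/37673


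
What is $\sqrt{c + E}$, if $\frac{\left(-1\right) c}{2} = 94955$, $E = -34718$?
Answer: $2 i \sqrt{56157} \approx 473.95 i$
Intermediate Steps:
$c = -189910$ ($c = \left(-2\right) 94955 = -189910$)
$\sqrt{c + E} = \sqrt{-189910 - 34718} = \sqrt{-224628} = 2 i \sqrt{56157}$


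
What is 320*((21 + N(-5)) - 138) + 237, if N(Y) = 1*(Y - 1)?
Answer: -39123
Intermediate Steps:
N(Y) = -1 + Y (N(Y) = 1*(-1 + Y) = -1 + Y)
320*((21 + N(-5)) - 138) + 237 = 320*((21 + (-1 - 5)) - 138) + 237 = 320*((21 - 6) - 138) + 237 = 320*(15 - 138) + 237 = 320*(-123) + 237 = -39360 + 237 = -39123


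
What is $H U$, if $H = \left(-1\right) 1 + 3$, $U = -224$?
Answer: $-448$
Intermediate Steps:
$H = 2$ ($H = -1 + 3 = 2$)
$H U = 2 \left(-224\right) = -448$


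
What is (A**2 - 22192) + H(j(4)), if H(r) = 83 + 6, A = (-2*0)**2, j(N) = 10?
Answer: -22103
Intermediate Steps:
A = 0 (A = 0**2 = 0)
H(r) = 89
(A**2 - 22192) + H(j(4)) = (0**2 - 22192) + 89 = (0 - 22192) + 89 = -22192 + 89 = -22103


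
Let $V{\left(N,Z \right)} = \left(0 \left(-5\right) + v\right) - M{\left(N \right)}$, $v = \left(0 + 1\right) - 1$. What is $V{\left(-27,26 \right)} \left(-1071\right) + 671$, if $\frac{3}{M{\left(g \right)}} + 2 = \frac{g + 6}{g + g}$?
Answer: $- \frac{38375}{29} \approx -1323.3$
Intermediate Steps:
$v = 0$ ($v = 1 - 1 = 0$)
$M{\left(g \right)} = \frac{3}{-2 + \frac{6 + g}{2 g}}$ ($M{\left(g \right)} = \frac{3}{-2 + \frac{g + 6}{g + g}} = \frac{3}{-2 + \frac{6 + g}{2 g}}$)
$V{\left(N,Z \right)} = \frac{2 N}{-2 + N}$ ($V{\left(N,Z \right)} = \left(0 \left(-5\right) + 0\right) - - \frac{2 N}{-2 + N} = \left(0 + 0\right) + \frac{2 N}{-2 + N} = 0 + \frac{2 N}{-2 + N} = \frac{2 N}{-2 + N}$)
$V{\left(-27,26 \right)} \left(-1071\right) + 671 = 2 \left(-27\right) \frac{1}{-2 - 27} \left(-1071\right) + 671 = 2 \left(-27\right) \frac{1}{-29} \left(-1071\right) + 671 = 2 \left(-27\right) \left(- \frac{1}{29}\right) \left(-1071\right) + 671 = \frac{54}{29} \left(-1071\right) + 671 = - \frac{57834}{29} + 671 = - \frac{38375}{29}$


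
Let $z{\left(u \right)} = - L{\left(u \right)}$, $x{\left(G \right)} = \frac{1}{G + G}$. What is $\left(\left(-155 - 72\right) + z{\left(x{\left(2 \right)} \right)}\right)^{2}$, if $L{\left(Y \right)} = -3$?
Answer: $50176$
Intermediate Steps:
$x{\left(G \right)} = \frac{1}{2 G}$
$z{\left(u \right)} = 3$ ($z{\left(u \right)} = \left(-1\right) \left(-3\right) = 3$)
$\left(\left(-155 - 72\right) + z{\left(x{\left(2 \right)} \right)}\right)^{2} = \left(\left(-155 - 72\right) + 3\right)^{2} = \left(-227 + 3\right)^{2} = \left(-224\right)^{2} = 50176$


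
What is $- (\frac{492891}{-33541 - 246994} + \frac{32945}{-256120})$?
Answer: $\frac{1426120721}{756322360} \approx 1.8856$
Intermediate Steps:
$- (\frac{492891}{-33541 - 246994} + \frac{32945}{-256120}) = - (\frac{492891}{-33541 - 246994} + 32945 \left(- \frac{1}{256120}\right)) = - (\frac{492891}{-280535} - \frac{6589}{51224}) = - (492891 \left(- \frac{1}{280535}\right) - \frac{6589}{51224}) = - (- \frac{492891}{280535} - \frac{6589}{51224}) = \left(-1\right) \left(- \frac{1426120721}{756322360}\right) = \frac{1426120721}{756322360}$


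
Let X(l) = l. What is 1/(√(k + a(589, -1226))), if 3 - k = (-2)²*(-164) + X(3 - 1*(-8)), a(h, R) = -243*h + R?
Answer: -I*√143705/143705 ≈ -0.0026379*I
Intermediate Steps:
a(h, R) = R - 243*h
k = 648 (k = 3 - ((-2)²*(-164) + (3 - 1*(-8))) = 3 - (4*(-164) + (3 + 8)) = 3 - (-656 + 11) = 3 - 1*(-645) = 3 + 645 = 648)
1/(√(k + a(589, -1226))) = 1/(√(648 + (-1226 - 243*589))) = 1/(√(648 + (-1226 - 143127))) = 1/(√(648 - 144353)) = 1/(√(-143705)) = 1/(I*√143705) = -I*√143705/143705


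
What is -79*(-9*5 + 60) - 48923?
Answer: -50108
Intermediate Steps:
-79*(-9*5 + 60) - 48923 = -79*(-45 + 60) - 48923 = -79*15 - 48923 = -1185 - 48923 = -50108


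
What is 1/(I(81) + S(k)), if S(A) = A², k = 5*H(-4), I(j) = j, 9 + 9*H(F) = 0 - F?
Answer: 81/7186 ≈ 0.011272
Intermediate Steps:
H(F) = -1 - F/9 (H(F) = -1 + (0 - F)/9 = -1 + (-F)/9 = -1 - F/9)
k = -25/9 (k = 5*(-1 - ⅑*(-4)) = 5*(-1 + 4/9) = 5*(-5/9) = -25/9 ≈ -2.7778)
1/(I(81) + S(k)) = 1/(81 + (-25/9)²) = 1/(81 + 625/81) = 1/(7186/81) = 81/7186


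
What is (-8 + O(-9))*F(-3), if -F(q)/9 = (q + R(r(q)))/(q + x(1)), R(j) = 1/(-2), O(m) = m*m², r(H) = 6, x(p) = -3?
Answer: 15477/4 ≈ 3869.3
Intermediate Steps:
O(m) = m³
R(j) = -½
F(q) = -9*(-½ + q)/(-3 + q) (F(q) = -9*(q - ½)/(q - 3) = -9*(-½ + q)/(-3 + q))
(-8 + O(-9))*F(-3) = (-8 + (-9)³)*(9*(1 - 2*(-3))/(2*(-3 - 3))) = (-8 - 729)*((9/2)*(1 + 6)/(-6)) = -6633*(-1)*7/(2*6) = -737*(-21/4) = 15477/4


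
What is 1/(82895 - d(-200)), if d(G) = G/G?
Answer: 1/82894 ≈ 1.2064e-5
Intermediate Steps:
d(G) = 1
1/(82895 - d(-200)) = 1/(82895 - 1*1) = 1/(82895 - 1) = 1/82894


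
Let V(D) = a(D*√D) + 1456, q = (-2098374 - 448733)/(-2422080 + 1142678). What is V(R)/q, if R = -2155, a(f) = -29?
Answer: 1825706654/2547107 ≈ 716.78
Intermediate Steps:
q = 2547107/1279402 (q = -2547107/(-1279402) = -2547107*(-1/1279402) = 2547107/1279402 ≈ 1.9909)
V(D) = 1427 (V(D) = -29 + 1456 = 1427)
V(R)/q = 1427/(2547107/1279402) = 1427*(1279402/2547107) = 1825706654/2547107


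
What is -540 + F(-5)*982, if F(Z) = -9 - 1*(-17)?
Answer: 7316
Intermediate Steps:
F(Z) = 8 (F(Z) = -9 + 17 = 8)
-540 + F(-5)*982 = -540 + 8*982 = -540 + 7856 = 7316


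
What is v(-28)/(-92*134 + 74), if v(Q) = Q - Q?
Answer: 0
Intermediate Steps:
v(Q) = 0
v(-28)/(-92*134 + 74) = 0/(-92*134 + 74) = 0/(-12328 + 74) = 0/(-12254) = 0*(-1/12254) = 0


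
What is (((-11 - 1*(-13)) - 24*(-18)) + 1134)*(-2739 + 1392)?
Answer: -2112096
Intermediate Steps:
(((-11 - 1*(-13)) - 24*(-18)) + 1134)*(-2739 + 1392) = (((-11 + 13) + 432) + 1134)*(-1347) = ((2 + 432) + 1134)*(-1347) = (434 + 1134)*(-1347) = 1568*(-1347) = -2112096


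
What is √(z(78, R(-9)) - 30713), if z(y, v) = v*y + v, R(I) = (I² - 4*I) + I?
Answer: I*√22181 ≈ 148.93*I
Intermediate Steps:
R(I) = I² - 3*I
z(y, v) = v + v*y
√(z(78, R(-9)) - 30713) = √((-9*(-3 - 9))*(1 + 78) - 30713) = √(-9*(-12)*79 - 30713) = √(108*79 - 30713) = √(8532 - 30713) = √(-22181) = I*√22181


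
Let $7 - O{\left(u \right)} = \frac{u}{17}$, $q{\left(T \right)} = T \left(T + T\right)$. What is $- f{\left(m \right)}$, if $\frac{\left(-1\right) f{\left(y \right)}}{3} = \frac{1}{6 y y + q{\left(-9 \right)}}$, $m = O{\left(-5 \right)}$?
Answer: $\frac{289}{46358} \approx 0.0062341$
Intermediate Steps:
$q{\left(T \right)} = 2 T^{2}$ ($q{\left(T \right)} = T 2 T = 2 T^{2}$)
$O{\left(u \right)} = 7 - \frac{u}{17}$
$m = \frac{124}{17}$ ($m = 7 - - \frac{5}{17} = 7 + \frac{5}{17} = \frac{124}{17} \approx 7.2941$)
$f{\left(y \right)} = - \frac{3}{162 + 6 y^{2}}$ ($f{\left(y \right)} = - \frac{3}{6 y y + 2 \left(-9\right)^{2}} = - \frac{3}{6 y^{2} + 2 \cdot 81} = - \frac{3}{6 y^{2} + 162} = - \frac{3}{162 + 6 y^{2}}$)
$- f{\left(m \right)} = - \frac{-1}{54 + 2 \left(\frac{124}{17}\right)^{2}} = - \frac{-1}{54 + 2 \cdot \frac{15376}{289}} = - \frac{-1}{54 + \frac{30752}{289}} = - \frac{-1}{\frac{46358}{289}} = - \frac{\left(-1\right) 289}{46358} = \left(-1\right) \left(- \frac{289}{46358}\right) = \frac{289}{46358}$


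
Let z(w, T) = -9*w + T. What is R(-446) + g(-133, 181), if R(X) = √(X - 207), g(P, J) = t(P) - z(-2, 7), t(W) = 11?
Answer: -14 + I*√653 ≈ -14.0 + 25.554*I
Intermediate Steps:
z(w, T) = T - 9*w
g(P, J) = -14 (g(P, J) = 11 - (7 - 9*(-2)) = 11 - (7 + 18) = 11 - 1*25 = 11 - 25 = -14)
R(X) = √(-207 + X)
R(-446) + g(-133, 181) = √(-207 - 446) - 14 = √(-653) - 14 = I*√653 - 14 = -14 + I*√653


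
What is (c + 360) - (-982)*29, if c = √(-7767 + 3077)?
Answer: 28838 + I*√4690 ≈ 28838.0 + 68.484*I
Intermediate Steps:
c = I*√4690 (c = √(-4690) = I*√4690 ≈ 68.484*I)
(c + 360) - (-982)*29 = (I*√4690 + 360) - (-982)*29 = (360 + I*√4690) - 1*(-28478) = (360 + I*√4690) + 28478 = 28838 + I*√4690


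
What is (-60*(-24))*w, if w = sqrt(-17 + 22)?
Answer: 1440*sqrt(5) ≈ 3219.9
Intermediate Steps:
w = sqrt(5) ≈ 2.2361
(-60*(-24))*w = (-60*(-24))*sqrt(5) = 1440*sqrt(5)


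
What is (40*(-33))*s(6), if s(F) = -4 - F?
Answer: 13200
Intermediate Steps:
(40*(-33))*s(6) = (40*(-33))*(-4 - 1*6) = -1320*(-4 - 6) = -1320*(-10) = 13200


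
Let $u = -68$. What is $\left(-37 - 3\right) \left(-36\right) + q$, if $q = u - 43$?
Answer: $1329$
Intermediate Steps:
$q = -111$ ($q = -68 - 43 = -111$)
$\left(-37 - 3\right) \left(-36\right) + q = \left(-37 - 3\right) \left(-36\right) - 111 = \left(-40\right) \left(-36\right) - 111 = 1440 - 111 = 1329$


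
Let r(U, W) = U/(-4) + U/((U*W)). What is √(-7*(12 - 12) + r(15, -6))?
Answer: I*√141/6 ≈ 1.9791*I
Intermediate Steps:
r(U, W) = 1/W - U/4 (r(U, W) = U*(-¼) + U*(1/(U*W)) = -U/4 + 1/W = 1/W - U/4)
√(-7*(12 - 12) + r(15, -6)) = √(-7*(12 - 12) + (1/(-6) - ¼*15)) = √(-7*0 + (-⅙ - 15/4)) = √(0 - 47/12) = √(-47/12) = I*√141/6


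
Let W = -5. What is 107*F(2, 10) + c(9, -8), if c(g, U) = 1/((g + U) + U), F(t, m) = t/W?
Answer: -1503/35 ≈ -42.943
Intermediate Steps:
F(t, m) = -t/5 (F(t, m) = t/(-5) = t*(-⅕) = -t/5)
c(g, U) = 1/(g + 2*U) (c(g, U) = 1/((U + g) + U) = 1/(g + 2*U))
107*F(2, 10) + c(9, -8) = 107*(-⅕*2) + 1/(9 + 2*(-8)) = 107*(-⅖) + 1/(9 - 16) = -214/5 + 1/(-7) = -214/5 - ⅐ = -1503/35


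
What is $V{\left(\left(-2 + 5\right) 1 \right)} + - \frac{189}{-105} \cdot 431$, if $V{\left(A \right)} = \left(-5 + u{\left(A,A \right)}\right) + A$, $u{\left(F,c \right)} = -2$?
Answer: $\frac{3859}{5} \approx 771.8$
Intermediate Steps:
$V{\left(A \right)} = -7 + A$ ($V{\left(A \right)} = \left(-5 - 2\right) + A = -7 + A$)
$V{\left(\left(-2 + 5\right) 1 \right)} + - \frac{189}{-105} \cdot 431 = \left(-7 + \left(-2 + 5\right) 1\right) + - \frac{189}{-105} \cdot 431 = \left(-7 + 3 \cdot 1\right) + \left(-189\right) \left(- \frac{1}{105}\right) 431 = \left(-7 + 3\right) + \frac{9}{5} \cdot 431 = -4 + \frac{3879}{5} = \frac{3859}{5}$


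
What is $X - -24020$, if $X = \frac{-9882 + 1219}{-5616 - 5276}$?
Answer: $\frac{261634503}{10892} \approx 24021.0$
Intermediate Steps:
$X = \frac{8663}{10892}$ ($X = - \frac{8663}{-10892} = \left(-8663\right) \left(- \frac{1}{10892}\right) = \frac{8663}{10892} \approx 0.79535$)
$X - -24020 = \frac{8663}{10892} - -24020 = \frac{8663}{10892} + 24020 = \frac{261634503}{10892}$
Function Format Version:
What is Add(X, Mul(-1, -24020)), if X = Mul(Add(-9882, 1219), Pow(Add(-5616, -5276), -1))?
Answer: Rational(261634503, 10892) ≈ 24021.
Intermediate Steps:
X = Rational(8663, 10892) (X = Mul(-8663, Pow(-10892, -1)) = Mul(-8663, Rational(-1, 10892)) = Rational(8663, 10892) ≈ 0.79535)
Add(X, Mul(-1, -24020)) = Add(Rational(8663, 10892), Mul(-1, -24020)) = Add(Rational(8663, 10892), 24020) = Rational(261634503, 10892)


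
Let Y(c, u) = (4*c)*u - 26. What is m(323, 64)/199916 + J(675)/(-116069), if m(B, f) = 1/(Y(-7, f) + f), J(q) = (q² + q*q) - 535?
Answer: -319344641010829/40699904057816 ≈ -7.8463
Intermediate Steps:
J(q) = -535 + 2*q² (J(q) = (q² + q²) - 535 = 2*q² - 535 = -535 + 2*q²)
Y(c, u) = -26 + 4*c*u (Y(c, u) = 4*c*u - 26 = -26 + 4*c*u)
m(B, f) = 1/(-26 - 27*f) (m(B, f) = 1/((-26 + 4*(-7)*f) + f) = 1/((-26 - 28*f) + f) = 1/(-26 - 27*f))
m(323, 64)/199916 + J(675)/(-116069) = -1/(26 + 27*64)/199916 + (-535 + 2*675²)/(-116069) = -1/(26 + 1728)*(1/199916) + (-535 + 2*455625)*(-1/116069) = -1/1754*(1/199916) + (-535 + 911250)*(-1/116069) = -1*1/1754*(1/199916) + 910715*(-1/116069) = -1/1754*1/199916 - 910715/116069 = -1/350652664 - 910715/116069 = -319344641010829/40699904057816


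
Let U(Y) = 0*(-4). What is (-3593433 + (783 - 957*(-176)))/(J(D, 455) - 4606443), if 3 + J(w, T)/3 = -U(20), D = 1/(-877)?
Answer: 570703/767742 ≈ 0.74335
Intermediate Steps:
U(Y) = 0
D = -1/877 ≈ -0.0011403
J(w, T) = -9 (J(w, T) = -9 + 3*(-1*0) = -9 + 3*0 = -9 + 0 = -9)
(-3593433 + (783 - 957*(-176)))/(J(D, 455) - 4606443) = (-3593433 + (783 - 957*(-176)))/(-9 - 4606443) = (-3593433 + (783 + 168432))/(-4606452) = (-3593433 + 169215)*(-1/4606452) = -3424218*(-1/4606452) = 570703/767742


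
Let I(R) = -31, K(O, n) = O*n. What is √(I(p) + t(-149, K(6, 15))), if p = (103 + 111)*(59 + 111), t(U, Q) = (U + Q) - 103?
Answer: I*√193 ≈ 13.892*I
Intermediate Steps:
t(U, Q) = -103 + Q + U (t(U, Q) = (Q + U) - 103 = -103 + Q + U)
p = 36380 (p = 214*170 = 36380)
√(I(p) + t(-149, K(6, 15))) = √(-31 + (-103 + 6*15 - 149)) = √(-31 + (-103 + 90 - 149)) = √(-31 - 162) = √(-193) = I*√193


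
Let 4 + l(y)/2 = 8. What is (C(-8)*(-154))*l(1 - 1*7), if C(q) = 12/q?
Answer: 1848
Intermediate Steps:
l(y) = 8 (l(y) = -8 + 2*8 = -8 + 16 = 8)
(C(-8)*(-154))*l(1 - 1*7) = ((12/(-8))*(-154))*8 = ((12*(-1/8))*(-154))*8 = -3/2*(-154)*8 = 231*8 = 1848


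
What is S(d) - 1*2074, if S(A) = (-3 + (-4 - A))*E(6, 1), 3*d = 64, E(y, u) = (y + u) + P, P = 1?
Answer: -6902/3 ≈ -2300.7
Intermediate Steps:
E(y, u) = 1 + u + y (E(y, u) = (y + u) + 1 = (u + y) + 1 = 1 + u + y)
d = 64/3 (d = (⅓)*64 = 64/3 ≈ 21.333)
S(A) = -56 - 8*A (S(A) = (-3 + (-4 - A))*(1 + 1 + 6) = (-7 - A)*8 = -56 - 8*A)
S(d) - 1*2074 = (-56 - 8*64/3) - 1*2074 = (-56 - 512/3) - 2074 = -680/3 - 2074 = -6902/3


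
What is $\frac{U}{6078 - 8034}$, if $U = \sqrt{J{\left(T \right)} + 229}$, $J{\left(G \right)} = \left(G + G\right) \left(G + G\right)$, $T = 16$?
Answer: $- \frac{\sqrt{1253}}{1956} \approx -0.018097$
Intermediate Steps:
$J{\left(G \right)} = 4 G^{2}$ ($J{\left(G \right)} = 2 G 2 G = 4 G^{2}$)
$U = \sqrt{1253}$ ($U = \sqrt{4 \cdot 16^{2} + 229} = \sqrt{4 \cdot 256 + 229} = \sqrt{1024 + 229} = \sqrt{1253} \approx 35.398$)
$\frac{U}{6078 - 8034} = \frac{\sqrt{1253}}{6078 - 8034} = \frac{\sqrt{1253}}{-1956} = \sqrt{1253} \left(- \frac{1}{1956}\right) = - \frac{\sqrt{1253}}{1956}$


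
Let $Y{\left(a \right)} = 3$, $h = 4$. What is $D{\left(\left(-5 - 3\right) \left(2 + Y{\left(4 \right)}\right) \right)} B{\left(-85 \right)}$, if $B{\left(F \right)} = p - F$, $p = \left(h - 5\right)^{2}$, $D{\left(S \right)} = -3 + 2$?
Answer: $-86$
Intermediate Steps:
$D{\left(S \right)} = -1$
$p = 1$ ($p = \left(4 - 5\right)^{2} = \left(-1\right)^{2} = 1$)
$B{\left(F \right)} = 1 - F$
$D{\left(\left(-5 - 3\right) \left(2 + Y{\left(4 \right)}\right) \right)} B{\left(-85 \right)} = - (1 - -85) = - (1 + 85) = \left(-1\right) 86 = -86$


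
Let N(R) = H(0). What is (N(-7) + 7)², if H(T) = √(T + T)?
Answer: 49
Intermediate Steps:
H(T) = √2*√T (H(T) = √(2*T) = √2*√T)
N(R) = 0 (N(R) = √2*√0 = √2*0 = 0)
(N(-7) + 7)² = (0 + 7)² = 7² = 49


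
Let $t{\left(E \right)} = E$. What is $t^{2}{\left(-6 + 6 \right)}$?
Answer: $0$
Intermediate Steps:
$t^{2}{\left(-6 + 6 \right)} = \left(-6 + 6\right)^{2} = 0^{2} = 0$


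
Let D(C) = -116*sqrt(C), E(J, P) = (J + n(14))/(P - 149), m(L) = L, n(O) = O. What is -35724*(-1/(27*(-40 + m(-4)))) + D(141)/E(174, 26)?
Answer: -2977/99 + 3567*sqrt(141)/47 ≈ 871.12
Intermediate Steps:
E(J, P) = (14 + J)/(-149 + P) (E(J, P) = (J + 14)/(P - 149) = (14 + J)/(-149 + P))
-35724*(-1/(27*(-40 + m(-4)))) + D(141)/E(174, 26) = -35724*(-1/(27*(-40 - 4))) + (-116*sqrt(141))/(((14 + 174)/(-149 + 26))) = -35724/((-44*(-27))) + (-116*sqrt(141))/((188/(-123))) = -35724/1188 + (-116*sqrt(141))/((-1/123*188)) = -35724*1/1188 + (-116*sqrt(141))/(-188/123) = -2977/99 - 116*sqrt(141)*(-123/188) = -2977/99 + 3567*sqrt(141)/47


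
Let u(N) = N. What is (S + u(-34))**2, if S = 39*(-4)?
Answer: 36100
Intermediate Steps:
S = -156
(S + u(-34))**2 = (-156 - 34)**2 = (-190)**2 = 36100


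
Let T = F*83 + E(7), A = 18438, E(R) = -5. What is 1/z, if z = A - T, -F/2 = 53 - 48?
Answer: 1/19273 ≈ 5.1886e-5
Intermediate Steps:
F = -10 (F = -2*(53 - 48) = -2*5 = -10)
T = -835 (T = -10*83 - 5 = -830 - 5 = -835)
z = 19273 (z = 18438 - 1*(-835) = 18438 + 835 = 19273)
1/z = 1/19273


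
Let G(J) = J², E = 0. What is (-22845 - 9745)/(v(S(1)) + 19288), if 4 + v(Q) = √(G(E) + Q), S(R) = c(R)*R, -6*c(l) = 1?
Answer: -3770793360/2231235937 + 32590*I*√6/2231235937 ≈ -1.69 + 3.5778e-5*I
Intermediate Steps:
c(l) = -⅙ (c(l) = -⅙*1 = -⅙)
S(R) = -R/6
v(Q) = -4 + √Q (v(Q) = -4 + √(0² + Q) = -4 + √(0 + Q) = -4 + √Q)
(-22845 - 9745)/(v(S(1)) + 19288) = (-22845 - 9745)/((-4 + √(-⅙*1)) + 19288) = -32590/((-4 + √(-⅙)) + 19288) = -32590/((-4 + I*√6/6) + 19288) = -32590/(19284 + I*√6/6)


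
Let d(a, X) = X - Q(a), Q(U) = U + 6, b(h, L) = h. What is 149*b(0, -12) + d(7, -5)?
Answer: -18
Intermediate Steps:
Q(U) = 6 + U
d(a, X) = -6 + X - a (d(a, X) = X - (6 + a) = X + (-6 - a) = -6 + X - a)
149*b(0, -12) + d(7, -5) = 149*0 + (-6 - 5 - 1*7) = 0 + (-6 - 5 - 7) = 0 - 18 = -18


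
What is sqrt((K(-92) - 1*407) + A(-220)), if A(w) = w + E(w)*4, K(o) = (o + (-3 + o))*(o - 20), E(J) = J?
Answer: sqrt(19437) ≈ 139.42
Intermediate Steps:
K(o) = (-20 + o)*(-3 + 2*o) (K(o) = (-3 + 2*o)*(-20 + o) = (-20 + o)*(-3 + 2*o))
A(w) = 5*w (A(w) = w + w*4 = w + 4*w = 5*w)
sqrt((K(-92) - 1*407) + A(-220)) = sqrt(((60 - 43*(-92) + 2*(-92)**2) - 1*407) + 5*(-220)) = sqrt(((60 + 3956 + 2*8464) - 407) - 1100) = sqrt(((60 + 3956 + 16928) - 407) - 1100) = sqrt((20944 - 407) - 1100) = sqrt(20537 - 1100) = sqrt(19437)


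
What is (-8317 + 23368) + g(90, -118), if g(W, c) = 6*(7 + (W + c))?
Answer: 14925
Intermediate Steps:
g(W, c) = 42 + 6*W + 6*c (g(W, c) = 6*(7 + W + c) = 42 + 6*W + 6*c)
(-8317 + 23368) + g(90, -118) = (-8317 + 23368) + (42 + 6*90 + 6*(-118)) = 15051 + (42 + 540 - 708) = 15051 - 126 = 14925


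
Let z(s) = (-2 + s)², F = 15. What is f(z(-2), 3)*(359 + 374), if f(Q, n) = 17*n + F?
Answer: 48378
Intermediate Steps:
f(Q, n) = 15 + 17*n (f(Q, n) = 17*n + 15 = 15 + 17*n)
f(z(-2), 3)*(359 + 374) = (15 + 17*3)*(359 + 374) = (15 + 51)*733 = 66*733 = 48378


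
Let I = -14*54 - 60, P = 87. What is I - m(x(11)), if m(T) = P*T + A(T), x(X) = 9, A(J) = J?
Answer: -1608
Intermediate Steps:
m(T) = 88*T (m(T) = 87*T + T = 88*T)
I = -816 (I = -756 - 60 = -816)
I - m(x(11)) = -816 - 88*9 = -816 - 1*792 = -816 - 792 = -1608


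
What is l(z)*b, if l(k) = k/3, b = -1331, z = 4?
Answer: -5324/3 ≈ -1774.7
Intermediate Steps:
l(k) = k/3 (l(k) = k*(1/3) = k/3)
l(z)*b = ((1/3)*4)*(-1331) = (4/3)*(-1331) = -5324/3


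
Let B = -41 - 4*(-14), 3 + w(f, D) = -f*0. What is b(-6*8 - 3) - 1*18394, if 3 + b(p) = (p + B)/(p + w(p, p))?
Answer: -55189/3 ≈ -18396.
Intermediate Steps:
w(f, D) = -3 (w(f, D) = -3 - f*0 = -3 - 1*0 = -3 + 0 = -3)
B = 15 (B = -41 - 1*(-56) = -41 + 56 = 15)
b(p) = -3 + (15 + p)/(-3 + p) (b(p) = -3 + (p + 15)/(p - 3) = -3 + (15 + p)/(-3 + p))
b(-6*8 - 3) - 1*18394 = 2*(12 - (-6*8 - 3))/(-3 + (-6*8 - 3)) - 1*18394 = 2*(12 - (-48 - 3))/(-3 + (-48 - 3)) - 18394 = 2*(12 - 1*(-51))/(-3 - 51) - 18394 = 2*(12 + 51)/(-54) - 18394 = 2*(-1/54)*63 - 18394 = -7/3 - 18394 = -55189/3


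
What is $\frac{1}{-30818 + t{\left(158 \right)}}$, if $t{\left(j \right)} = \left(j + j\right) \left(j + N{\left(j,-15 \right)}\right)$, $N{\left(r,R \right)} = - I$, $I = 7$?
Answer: $\frac{1}{16898} \approx 5.9179 \cdot 10^{-5}$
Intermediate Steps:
$N{\left(r,R \right)} = -7$ ($N{\left(r,R \right)} = \left(-1\right) 7 = -7$)
$t{\left(j \right)} = 2 j \left(-7 + j\right)$ ($t{\left(j \right)} = \left(j + j\right) \left(j - 7\right) = 2 j \left(-7 + j\right)$)
$\frac{1}{-30818 + t{\left(158 \right)}} = \frac{1}{-30818 + 2 \cdot 158 \left(-7 + 158\right)} = \frac{1}{-30818 + 2 \cdot 158 \cdot 151} = \frac{1}{-30818 + 47716} = \frac{1}{16898}$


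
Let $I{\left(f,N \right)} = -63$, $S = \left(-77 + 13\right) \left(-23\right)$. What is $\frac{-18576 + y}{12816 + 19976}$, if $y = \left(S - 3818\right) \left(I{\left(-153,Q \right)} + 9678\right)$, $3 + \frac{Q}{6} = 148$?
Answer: $- \frac{11287683}{16396} \approx -688.44$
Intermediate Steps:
$Q = 870$ ($Q = -18 + 6 \cdot 148 = -18 + 888 = 870$)
$S = 1472$ ($S = \left(-64\right) \left(-23\right) = 1472$)
$y = -22556790$ ($y = \left(1472 - 3818\right) \left(-63 + 9678\right) = \left(-2346\right) 9615 = -22556790$)
$\frac{-18576 + y}{12816 + 19976} = \frac{-18576 - 22556790}{12816 + 19976} = - \frac{22575366}{32792} = \left(-22575366\right) \frac{1}{32792} = - \frac{11287683}{16396}$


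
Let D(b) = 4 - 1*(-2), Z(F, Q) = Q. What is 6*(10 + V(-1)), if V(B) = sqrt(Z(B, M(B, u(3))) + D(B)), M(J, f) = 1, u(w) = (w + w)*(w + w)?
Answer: 60 + 6*sqrt(7) ≈ 75.875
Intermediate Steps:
u(w) = 4*w**2 (u(w) = (2*w)*(2*w) = 4*w**2)
D(b) = 6 (D(b) = 4 + 2 = 6)
V(B) = sqrt(7) (V(B) = sqrt(1 + 6) = sqrt(7))
6*(10 + V(-1)) = 6*(10 + sqrt(7)) = 60 + 6*sqrt(7)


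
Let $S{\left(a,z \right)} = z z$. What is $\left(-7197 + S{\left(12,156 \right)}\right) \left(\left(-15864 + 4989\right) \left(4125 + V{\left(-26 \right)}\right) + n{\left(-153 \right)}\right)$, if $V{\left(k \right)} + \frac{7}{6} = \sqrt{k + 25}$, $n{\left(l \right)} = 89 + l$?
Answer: $- \frac{1537256947917}{2} - 186386625 i \approx -7.6863 \cdot 10^{11} - 1.8639 \cdot 10^{8} i$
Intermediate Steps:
$V{\left(k \right)} = - \frac{7}{6} + \sqrt{25 + k}$ ($V{\left(k \right)} = - \frac{7}{6} + \sqrt{k + 25} = - \frac{7}{6} + \sqrt{25 + k}$)
$S{\left(a,z \right)} = z^{2}$
$\left(-7197 + S{\left(12,156 \right)}\right) \left(\left(-15864 + 4989\right) \left(4125 + V{\left(-26 \right)}\right) + n{\left(-153 \right)}\right) = \left(-7197 + 156^{2}\right) \left(\left(-15864 + 4989\right) \left(4125 - \left(\frac{7}{6} - \sqrt{25 - 26}\right)\right) + \left(89 - 153\right)\right) = \left(-7197 + 24336\right) \left(- 10875 \left(4125 - \left(\frac{7}{6} - \sqrt{-1}\right)\right) - 64\right) = 17139 \left(- 10875 \left(4125 - \left(\frac{7}{6} - i\right)\right) - 64\right) = 17139 \left(- 10875 \left(\frac{24743}{6} + i\right) - 64\right) = 17139 \left(\left(- \frac{89693375}{2} - 10875 i\right) - 64\right) = 17139 \left(- \frac{89693503}{2} - 10875 i\right) = - \frac{1537256947917}{2} - 186386625 i$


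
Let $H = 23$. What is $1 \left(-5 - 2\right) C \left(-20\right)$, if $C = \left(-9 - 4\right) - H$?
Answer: $-5040$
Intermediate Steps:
$C = -36$ ($C = \left(-9 - 4\right) - 23 = -13 - 23 = -36$)
$1 \left(-5 - 2\right) C \left(-20\right) = 1 \left(-5 - 2\right) \left(-36\right) \left(-20\right) = 1 \left(-7\right) \left(-36\right) \left(-20\right) = \left(-7\right) \left(-36\right) \left(-20\right) = 252 \left(-20\right) = -5040$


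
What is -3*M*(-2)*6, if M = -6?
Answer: -216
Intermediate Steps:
-3*M*(-2)*6 = -(-18)*(-2)*6 = -3*12*6 = -36*6 = -216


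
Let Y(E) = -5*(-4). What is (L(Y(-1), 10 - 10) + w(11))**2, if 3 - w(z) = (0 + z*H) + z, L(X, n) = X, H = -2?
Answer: 1156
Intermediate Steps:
Y(E) = 20
w(z) = 3 + z (w(z) = 3 - ((0 + z*(-2)) + z) = 3 - ((0 - 2*z) + z) = 3 - (-2*z + z) = 3 - (-1)*z = 3 + z)
(L(Y(-1), 10 - 10) + w(11))**2 = (20 + (3 + 11))**2 = (20 + 14)**2 = 34**2 = 1156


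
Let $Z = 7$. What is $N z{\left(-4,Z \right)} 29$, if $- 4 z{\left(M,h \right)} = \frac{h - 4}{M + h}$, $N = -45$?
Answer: $\frac{1305}{4} \approx 326.25$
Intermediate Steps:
$z{\left(M,h \right)} = - \frac{-4 + h}{4 \left(M + h\right)}$ ($z{\left(M,h \right)} = - \frac{\left(h - 4\right) \frac{1}{M + h}}{4} = - \frac{\left(-4 + h\right) \frac{1}{M + h}}{4} = - \frac{\frac{1}{M + h} \left(-4 + h\right)}{4} = - \frac{-4 + h}{4 \left(M + h\right)}$)
$N z{\left(-4,Z \right)} 29 = - 45 \frac{1 - \frac{7}{4}}{-4 + 7} \cdot 29 = - 45 \frac{1 - \frac{7}{4}}{3} \cdot 29 = - 45 \cdot \frac{1}{3} \left(- \frac{3}{4}\right) 29 = \left(-45\right) \left(- \frac{1}{4}\right) 29 = \frac{45}{4} \cdot 29 = \frac{1305}{4}$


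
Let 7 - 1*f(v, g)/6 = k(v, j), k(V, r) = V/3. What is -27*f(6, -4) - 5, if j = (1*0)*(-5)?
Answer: -815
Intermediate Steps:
j = 0 (j = 0*(-5) = 0)
k(V, r) = V/3 (k(V, r) = V*(1/3) = V/3)
f(v, g) = 42 - 2*v
-27*f(6, -4) - 5 = -27*(42 - 2*6) - 5 = -27*(42 - 12) - 5 = -27*30 - 5 = -810 - 5 = -815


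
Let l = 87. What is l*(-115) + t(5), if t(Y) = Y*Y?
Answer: -9980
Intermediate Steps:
t(Y) = Y²
l*(-115) + t(5) = 87*(-115) + 5² = -10005 + 25 = -9980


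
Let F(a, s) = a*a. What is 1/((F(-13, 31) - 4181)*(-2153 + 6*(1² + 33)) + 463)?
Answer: 1/7819851 ≈ 1.2788e-7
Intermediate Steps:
F(a, s) = a²
1/((F(-13, 31) - 4181)*(-2153 + 6*(1² + 33)) + 463) = 1/(((-13)² - 4181)*(-2153 + 6*(1² + 33)) + 463) = 1/((169 - 4181)*(-2153 + 6*(1 + 33)) + 463) = 1/(-4012*(-2153 + 6*34) + 463) = 1/(-4012*(-2153 + 204) + 463) = 1/(-4012*(-1949) + 463) = 1/(7819388 + 463) = 1/7819851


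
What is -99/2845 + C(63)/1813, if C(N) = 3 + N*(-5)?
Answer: -1067127/5157985 ≈ -0.20689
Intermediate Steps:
C(N) = 3 - 5*N
-99/2845 + C(63)/1813 = -99/2845 + (3 - 5*63)/1813 = -99*1/2845 + (3 - 315)*(1/1813) = -99/2845 - 312*1/1813 = -99/2845 - 312/1813 = -1067127/5157985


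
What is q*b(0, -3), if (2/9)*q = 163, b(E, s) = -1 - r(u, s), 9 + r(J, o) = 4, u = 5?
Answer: 2934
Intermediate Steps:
r(J, o) = -5 (r(J, o) = -9 + 4 = -5)
b(E, s) = 4 (b(E, s) = -1 - 1*(-5) = -1 + 5 = 4)
q = 1467/2 (q = (9/2)*163 = 1467/2 ≈ 733.50)
q*b(0, -3) = (1467/2)*4 = 2934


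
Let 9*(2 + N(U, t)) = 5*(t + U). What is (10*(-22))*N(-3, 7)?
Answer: -440/9 ≈ -48.889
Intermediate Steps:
N(U, t) = -2 + 5*U/9 + 5*t/9 (N(U, t) = -2 + (5*(t + U))/9 = -2 + (5*(U + t))/9 = -2 + (5*U + 5*t)/9 = -2 + (5*U/9 + 5*t/9) = -2 + 5*U/9 + 5*t/9)
(10*(-22))*N(-3, 7) = (10*(-22))*(-2 + (5/9)*(-3) + (5/9)*7) = -220*(-2 - 5/3 + 35/9) = -220*2/9 = -440/9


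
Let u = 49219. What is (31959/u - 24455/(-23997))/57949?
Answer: 1970570768/68444047368507 ≈ 2.8791e-5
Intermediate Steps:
(31959/u - 24455/(-23997))/57949 = (31959/49219 - 24455/(-23997))/57949 = (31959*(1/49219) - 24455*(-1/23997))*(1/57949) = (31959/49219 + 24455/23997)*(1/57949) = (1970570768/1181108343)*(1/57949) = 1970570768/68444047368507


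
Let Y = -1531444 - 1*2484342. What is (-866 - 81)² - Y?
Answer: 4912595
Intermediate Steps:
Y = -4015786 (Y = -1531444 - 2484342 = -4015786)
(-866 - 81)² - Y = (-866 - 81)² - 1*(-4015786) = (-947)² + 4015786 = 896809 + 4015786 = 4912595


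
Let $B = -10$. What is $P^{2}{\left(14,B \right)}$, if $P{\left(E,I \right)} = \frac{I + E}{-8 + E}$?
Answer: $\frac{4}{9} \approx 0.44444$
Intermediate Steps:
$P{\left(E,I \right)} = \frac{E + I}{-8 + E}$
$P^{2}{\left(14,B \right)} = \left(\frac{14 - 10}{-8 + 14}\right)^{2} = \left(\frac{1}{6} \cdot 4\right)^{2} = \left(\frac{2}{3}\right)^{2} = \frac{4}{9}$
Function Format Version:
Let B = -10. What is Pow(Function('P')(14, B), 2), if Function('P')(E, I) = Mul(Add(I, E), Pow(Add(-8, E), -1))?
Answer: Rational(4, 9) ≈ 0.44444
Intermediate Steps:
Function('P')(E, I) = Mul(Pow(Add(-8, E), -1), Add(E, I)) (Function('P')(E, I) = Mul(Add(E, I), Pow(Add(-8, E), -1)) = Mul(Pow(Add(-8, E), -1), Add(E, I)))
Pow(Function('P')(14, B), 2) = Pow(Mul(Pow(Add(-8, 14), -1), Add(14, -10)), 2) = Pow(Mul(Pow(6, -1), 4), 2) = Pow(Mul(Rational(1, 6), 4), 2) = Pow(Rational(2, 3), 2) = Rational(4, 9)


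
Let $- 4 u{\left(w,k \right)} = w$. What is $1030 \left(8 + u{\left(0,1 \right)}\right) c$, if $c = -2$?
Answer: $-16480$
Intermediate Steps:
$u{\left(w,k \right)} = - \frac{w}{4}$
$1030 \left(8 + u{\left(0,1 \right)}\right) c = 1030 \left(8 - 0\right) \left(-2\right) = 1030 \left(8 + 0\right) \left(-2\right) = 1030 \cdot 8 \left(-2\right) = 1030 \left(-16\right) = -16480$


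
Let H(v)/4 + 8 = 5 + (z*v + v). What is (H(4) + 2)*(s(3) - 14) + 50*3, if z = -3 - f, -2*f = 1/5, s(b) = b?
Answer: 2972/5 ≈ 594.40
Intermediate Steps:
f = -⅒ (f = -½/5 = -½*⅕ = -⅒ ≈ -0.10000)
z = -29/10 (z = -3 - 1*(-⅒) = -3 + ⅒ = -29/10 ≈ -2.9000)
H(v) = -12 - 38*v/5 (H(v) = -32 + 4*(5 + (-29*v/10 + v)) = -32 + 4*(5 - 19*v/10) = -32 + (20 - 38*v/5) = -12 - 38*v/5)
(H(4) + 2)*(s(3) - 14) + 50*3 = ((-12 - 38/5*4) + 2)*(3 - 14) + 50*3 = ((-12 - 152/5) + 2)*(-11) + 150 = (-212/5 + 2)*(-11) + 150 = -202/5*(-11) + 150 = 2222/5 + 150 = 2972/5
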